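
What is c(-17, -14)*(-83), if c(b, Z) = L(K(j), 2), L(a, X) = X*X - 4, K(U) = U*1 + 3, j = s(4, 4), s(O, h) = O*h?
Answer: 0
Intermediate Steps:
j = 16 (j = 4*4 = 16)
K(U) = 3 + U (K(U) = U + 3 = 3 + U)
L(a, X) = -4 + X**2 (L(a, X) = X**2 - 4 = -4 + X**2)
c(b, Z) = 0 (c(b, Z) = -4 + 2**2 = -4 + 4 = 0)
c(-17, -14)*(-83) = 0*(-83) = 0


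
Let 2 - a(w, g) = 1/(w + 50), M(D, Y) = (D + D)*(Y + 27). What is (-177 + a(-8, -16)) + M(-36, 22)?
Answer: -155527/42 ≈ -3703.0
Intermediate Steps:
M(D, Y) = 2*D*(27 + Y) (M(D, Y) = (2*D)*(27 + Y) = 2*D*(27 + Y))
a(w, g) = 2 - 1/(50 + w) (a(w, g) = 2 - 1/(w + 50) = 2 - 1/(50 + w))
(-177 + a(-8, -16)) + M(-36, 22) = (-177 + (99 + 2*(-8))/(50 - 8)) + 2*(-36)*(27 + 22) = (-177 + (99 - 16)/42) + 2*(-36)*49 = (-177 + (1/42)*83) - 3528 = (-177 + 83/42) - 3528 = -7351/42 - 3528 = -155527/42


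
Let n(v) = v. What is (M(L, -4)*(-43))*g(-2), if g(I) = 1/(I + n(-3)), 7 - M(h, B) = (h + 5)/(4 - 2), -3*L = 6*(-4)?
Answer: 43/10 ≈ 4.3000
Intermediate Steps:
L = 8 (L = -2*(-4) = -⅓*(-24) = 8)
M(h, B) = 9/2 - h/2 (M(h, B) = 7 - (h + 5)/(4 - 2) = 7 - (5 + h)/2 = 7 - (5/2 + h/2) = 7 + (-5/2 - h/2) = 9/2 - h/2)
g(I) = 1/(-3 + I) (g(I) = 1/(I - 3) = 1/(-3 + I))
(M(L, -4)*(-43))*g(-2) = ((9/2 - ½*8)*(-43))/(-3 - 2) = ((9/2 - 4)*(-43))/(-5) = ((½)*(-43))*(-⅕) = -43/2*(-⅕) = 43/10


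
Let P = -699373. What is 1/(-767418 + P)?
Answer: -1/1466791 ≈ -6.8176e-7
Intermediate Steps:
1/(-767418 + P) = 1/(-767418 - 699373) = 1/(-1466791) = -1/1466791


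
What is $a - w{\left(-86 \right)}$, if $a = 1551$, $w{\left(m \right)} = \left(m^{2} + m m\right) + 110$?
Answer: $-13351$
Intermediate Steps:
$w{\left(m \right)} = 110 + 2 m^{2}$ ($w{\left(m \right)} = \left(m^{2} + m^{2}\right) + 110 = 2 m^{2} + 110 = 110 + 2 m^{2}$)
$a - w{\left(-86 \right)} = 1551 - \left(110 + 2 \left(-86\right)^{2}\right) = 1551 - \left(110 + 2 \cdot 7396\right) = 1551 - \left(110 + 14792\right) = 1551 - 14902 = -13351$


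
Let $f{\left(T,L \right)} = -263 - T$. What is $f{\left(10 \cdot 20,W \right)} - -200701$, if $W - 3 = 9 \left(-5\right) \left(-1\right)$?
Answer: $200238$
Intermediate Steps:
$W = 48$ ($W = 3 + 9 \left(-5\right) \left(-1\right) = 3 - -45 = 3 + 45 = 48$)
$f{\left(10 \cdot 20,W \right)} - -200701 = \left(-263 - 10 \cdot 20\right) - -200701 = \left(-263 - 200\right) + 200701 = -463 + 200701 = 200238$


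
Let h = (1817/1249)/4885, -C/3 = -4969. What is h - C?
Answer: -90953046238/6101365 ≈ -14907.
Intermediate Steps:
C = 14907 (C = -3*(-4969) = 14907)
h = 1817/6101365 (h = (1817*(1/1249))*(1/4885) = (1817/1249)*(1/4885) = 1817/6101365 ≈ 0.00029780)
h - C = 1817/6101365 - 1*14907 = 1817/6101365 - 14907 = -90953046238/6101365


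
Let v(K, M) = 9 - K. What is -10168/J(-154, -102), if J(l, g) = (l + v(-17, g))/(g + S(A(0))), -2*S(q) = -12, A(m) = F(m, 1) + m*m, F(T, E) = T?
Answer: -7626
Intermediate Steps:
A(m) = m + m² (A(m) = m + m*m = m + m²)
S(q) = 6 (S(q) = -½*(-12) = 6)
J(l, g) = (26 + l)/(6 + g) (J(l, g) = (l + (9 - 1*(-17)))/(g + 6) = (l + (9 + 17))/(6 + g) = (l + 26)/(6 + g) = (26 + l)/(6 + g))
-10168/J(-154, -102) = -10168*(6 - 102)/(26 - 154) = -10168/(-128/(-96)) = -10168/((-1/96*(-128))) = -10168/4/3 = -10168*¾ = -7626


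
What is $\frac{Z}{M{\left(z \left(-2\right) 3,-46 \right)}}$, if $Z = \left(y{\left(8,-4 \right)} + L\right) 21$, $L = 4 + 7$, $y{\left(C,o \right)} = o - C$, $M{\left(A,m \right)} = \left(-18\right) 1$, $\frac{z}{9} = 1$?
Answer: $\frac{7}{6} \approx 1.1667$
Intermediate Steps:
$z = 9$ ($z = 9 \cdot 1 = 9$)
$M{\left(A,m \right)} = -18$
$L = 11$
$Z = -21$ ($Z = \left(\left(-4 - 8\right) + 11\right) 21 = \left(-12 + 11\right) 21 = \left(-1\right) 21 = -21$)
$\frac{Z}{M{\left(z \left(-2\right) 3,-46 \right)}} = - \frac{21}{-18} = \left(-21\right) \left(- \frac{1}{18}\right) = \frac{7}{6}$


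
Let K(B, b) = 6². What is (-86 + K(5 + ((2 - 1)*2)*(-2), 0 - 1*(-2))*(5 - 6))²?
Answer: 14884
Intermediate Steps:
K(B, b) = 36
(-86 + K(5 + ((2 - 1)*2)*(-2), 0 - 1*(-2))*(5 - 6))² = (-86 + 36*(5 - 6))² = (-86 + 36*(-1))² = (-86 - 36)² = (-122)² = 14884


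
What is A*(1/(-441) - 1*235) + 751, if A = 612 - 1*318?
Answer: -205019/3 ≈ -68340.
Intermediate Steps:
A = 294 (A = 612 - 318 = 294)
A*(1/(-441) - 1*235) + 751 = 294*(1/(-441) - 1*235) + 751 = 294*(-1/441 - 235) + 751 = 294*(-103636/441) + 751 = -207272/3 + 751 = -205019/3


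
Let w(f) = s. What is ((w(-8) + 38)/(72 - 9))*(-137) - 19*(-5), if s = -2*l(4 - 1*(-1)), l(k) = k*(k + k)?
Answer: 14479/63 ≈ 229.83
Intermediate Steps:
l(k) = 2*k² (l(k) = k*(2*k) = 2*k²)
s = -100 (s = -4*(4 - 1*(-1))² = -4*(4 + 1)² = -4*5² = -4*25 = -2*50 = -100)
w(f) = -100
((w(-8) + 38)/(72 - 9))*(-137) - 19*(-5) = ((-100 + 38)/(72 - 9))*(-137) - 19*(-5) = -62/63*(-137) + 95 = 8494/63 + 95 = 14479/63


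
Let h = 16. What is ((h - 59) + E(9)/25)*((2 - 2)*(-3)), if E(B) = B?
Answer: 0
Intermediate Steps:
((h - 59) + E(9)/25)*((2 - 2)*(-3)) = ((16 - 59) + 9/25)*((2 - 2)*(-3)) = (-43 + 9*(1/25))*(0*(-3)) = (-43 + 9/25)*0 = -1066/25*0 = 0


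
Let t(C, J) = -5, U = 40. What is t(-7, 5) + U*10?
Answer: 395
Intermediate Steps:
t(-7, 5) + U*10 = -5 + 40*10 = -5 + 400 = 395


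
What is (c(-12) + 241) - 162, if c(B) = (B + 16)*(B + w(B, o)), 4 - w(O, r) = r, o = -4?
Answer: 63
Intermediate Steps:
w(O, r) = 4 - r
c(B) = (8 + B)*(16 + B) (c(B) = (B + 16)*(B + (4 - 1*(-4))) = (16 + B)*(B + (4 + 4)) = (16 + B)*(B + 8) = (16 + B)*(8 + B) = (8 + B)*(16 + B))
(c(-12) + 241) - 162 = ((128 + (-12)² + 24*(-12)) + 241) - 162 = ((128 + 144 - 288) + 241) - 162 = (-16 + 241) - 162 = 225 - 162 = 63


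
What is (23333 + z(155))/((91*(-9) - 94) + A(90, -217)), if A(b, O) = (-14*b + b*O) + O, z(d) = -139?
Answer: -11597/10960 ≈ -1.0581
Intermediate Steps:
A(b, O) = O - 14*b + O*b (A(b, O) = (-14*b + O*b) + O = O - 14*b + O*b)
(23333 + z(155))/((91*(-9) - 94) + A(90, -217)) = (23333 - 139)/((91*(-9) - 94) + (-217 - 14*90 - 217*90)) = 23194/((-819 - 94) + (-217 - 1260 - 19530)) = 23194/(-913 - 21007) = 23194/(-21920) = 23194*(-1/21920) = -11597/10960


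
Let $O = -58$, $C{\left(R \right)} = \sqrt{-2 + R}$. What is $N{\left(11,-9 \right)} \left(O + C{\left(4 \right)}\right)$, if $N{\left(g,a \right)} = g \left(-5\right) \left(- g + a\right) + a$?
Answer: $-63278 + 1091 \sqrt{2} \approx -61735.0$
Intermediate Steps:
$N{\left(g,a \right)} = a - 5 g \left(a - g\right)$ ($N{\left(g,a \right)} = - 5 g \left(a - g\right) + a = a - 5 g \left(a - g\right)$)
$N{\left(11,-9 \right)} \left(O + C{\left(4 \right)}\right) = \left(-9 + 5 \cdot 11^{2} - \left(-45\right) 11\right) \left(-58 + \sqrt{-2 + 4}\right) = \left(-9 + 5 \cdot 121 + 495\right) \left(-58 + \sqrt{2}\right) = \left(-9 + 605 + 495\right) \left(-58 + \sqrt{2}\right) = 1091 \left(-58 + \sqrt{2}\right) = -63278 + 1091 \sqrt{2}$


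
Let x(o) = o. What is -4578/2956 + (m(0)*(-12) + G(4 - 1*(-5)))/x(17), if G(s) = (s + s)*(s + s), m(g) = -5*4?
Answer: 794679/25126 ≈ 31.628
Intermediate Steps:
m(g) = -20
G(s) = 4*s**2 (G(s) = (2*s)*(2*s) = 4*s**2)
-4578/2956 + (m(0)*(-12) + G(4 - 1*(-5)))/x(17) = -4578/2956 + (-20*(-12) + 4*(4 - 1*(-5))**2)/17 = -4578*1/2956 + (240 + 4*(4 + 5)**2)*(1/17) = -2289/1478 + (240 + 4*9**2)*(1/17) = -2289/1478 + (240 + 4*81)*(1/17) = -2289/1478 + (240 + 324)*(1/17) = -2289/1478 + 564*(1/17) = -2289/1478 + 564/17 = 794679/25126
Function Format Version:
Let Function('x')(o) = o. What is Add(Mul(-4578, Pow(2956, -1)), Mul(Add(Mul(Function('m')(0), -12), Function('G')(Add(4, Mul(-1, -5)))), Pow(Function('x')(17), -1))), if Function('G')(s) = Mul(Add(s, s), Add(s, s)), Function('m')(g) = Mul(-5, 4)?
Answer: Rational(794679, 25126) ≈ 31.628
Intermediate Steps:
Function('m')(g) = -20
Function('G')(s) = Mul(4, Pow(s, 2)) (Function('G')(s) = Mul(Mul(2, s), Mul(2, s)) = Mul(4, Pow(s, 2)))
Add(Mul(-4578, Pow(2956, -1)), Mul(Add(Mul(Function('m')(0), -12), Function('G')(Add(4, Mul(-1, -5)))), Pow(Function('x')(17), -1))) = Add(Mul(-4578, Pow(2956, -1)), Mul(Add(Mul(-20, -12), Mul(4, Pow(Add(4, Mul(-1, -5)), 2))), Pow(17, -1))) = Add(Mul(-4578, Rational(1, 2956)), Mul(Add(240, Mul(4, Pow(Add(4, 5), 2))), Rational(1, 17))) = Add(Rational(-2289, 1478), Mul(Add(240, Mul(4, Pow(9, 2))), Rational(1, 17))) = Add(Rational(-2289, 1478), Mul(Add(240, Mul(4, 81)), Rational(1, 17))) = Add(Rational(-2289, 1478), Mul(Add(240, 324), Rational(1, 17))) = Add(Rational(-2289, 1478), Mul(564, Rational(1, 17))) = Add(Rational(-2289, 1478), Rational(564, 17)) = Rational(794679, 25126)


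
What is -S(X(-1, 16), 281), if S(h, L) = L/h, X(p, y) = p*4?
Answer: 281/4 ≈ 70.250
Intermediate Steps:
X(p, y) = 4*p
-S(X(-1, 16), 281) = -281/(4*(-1)) = -281/(-4) = -281*(-1)/4 = -1*(-281/4) = 281/4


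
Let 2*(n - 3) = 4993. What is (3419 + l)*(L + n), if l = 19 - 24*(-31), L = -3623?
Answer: -4698477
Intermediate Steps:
n = 4999/2 (n = 3 + (1/2)*4993 = 3 + 4993/2 = 4999/2 ≈ 2499.5)
l = 763 (l = 19 + 744 = 763)
(3419 + l)*(L + n) = (3419 + 763)*(-3623 + 4999/2) = 4182*(-2247/2) = -4698477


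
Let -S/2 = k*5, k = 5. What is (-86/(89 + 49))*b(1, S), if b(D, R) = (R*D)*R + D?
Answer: -107543/69 ≈ -1558.6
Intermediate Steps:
S = -50 (S = -10*5 = -2*25 = -50)
b(D, R) = D + D*R² (b(D, R) = (D*R)*R + D = D*R² + D = D + D*R²)
(-86/(89 + 49))*b(1, S) = (-86/(89 + 49))*(1*(1 + (-50)²)) = (-86/138)*(1*(1 + 2500)) = ((1/138)*(-86))*(1*2501) = -43/69*2501 = -107543/69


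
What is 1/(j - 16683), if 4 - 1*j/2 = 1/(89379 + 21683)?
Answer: -55531/925979426 ≈ -5.9970e-5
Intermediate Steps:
j = 444247/55531 (j = 8 - 2/(89379 + 21683) = 8 - 2/111062 = 8 - 2*1/111062 = 8 - 1/55531 = 444247/55531 ≈ 8.0000)
1/(j - 16683) = 1/(444247/55531 - 16683) = 1/(-925979426/55531) = -55531/925979426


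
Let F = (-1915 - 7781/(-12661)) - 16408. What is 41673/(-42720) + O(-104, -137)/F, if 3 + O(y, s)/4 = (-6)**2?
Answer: -541038157797/550565206880 ≈ -0.98270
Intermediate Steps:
O(y, s) = 132 (O(y, s) = -12 + 4*(-6)**2 = -12 + 4*36 = -12 + 144 = 132)
F = -231979722/12661 (F = (-1915 - 7781*(-1/12661)) - 16408 = (-1915 + 7781/12661) - 16408 = -24238034/12661 - 16408 = -231979722/12661 ≈ -18322.)
41673/(-42720) + O(-104, -137)/F = 41673/(-42720) + 132/(-231979722/12661) = 41673*(-1/42720) + 132*(-12661/231979722) = -13891/14240 - 278542/38663287 = -541038157797/550565206880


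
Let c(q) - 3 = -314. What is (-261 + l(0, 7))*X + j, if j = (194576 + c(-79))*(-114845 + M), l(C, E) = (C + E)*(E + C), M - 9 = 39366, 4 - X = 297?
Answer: -14661117434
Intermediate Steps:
X = -293 (X = 4 - 1*297 = 4 - 297 = -293)
M = 39375 (M = 9 + 39366 = 39375)
l(C, E) = (C + E)² (l(C, E) = (C + E)*(C + E) = (C + E)²)
c(q) = -311 (c(q) = 3 - 314 = -311)
j = -14661179550 (j = (194576 - 311)*(-114845 + 39375) = 194265*(-75470) = -14661179550)
(-261 + l(0, 7))*X + j = (-261 + (0 + 7)²)*(-293) - 14661179550 = (-261 + 7²)*(-293) - 14661179550 = (-261 + 49)*(-293) - 14661179550 = -212*(-293) - 14661179550 = 62116 - 14661179550 = -14661117434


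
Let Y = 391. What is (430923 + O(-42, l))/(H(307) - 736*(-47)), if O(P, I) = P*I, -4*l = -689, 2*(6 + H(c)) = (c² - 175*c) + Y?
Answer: 847377/110087 ≈ 7.6973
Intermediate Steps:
H(c) = 379/2 + c²/2 - 175*c/2 (H(c) = -6 + ((c² - 175*c) + 391)/2 = -6 + (391 + c² - 175*c)/2 = -6 + (391/2 + c²/2 - 175*c/2) = 379/2 + c²/2 - 175*c/2)
l = 689/4 (l = -¼*(-689) = 689/4 ≈ 172.25)
O(P, I) = I*P
(430923 + O(-42, l))/(H(307) - 736*(-47)) = (430923 + (689/4)*(-42))/((379/2 + (½)*307² - 175/2*307) - 736*(-47)) = (430923 - 14469/2)/((379/2 + (½)*94249 - 53725/2) + 34592) = 847377/(2*((379/2 + 94249/2 - 53725/2) + 34592)) = 847377/(2*(40903/2 + 34592)) = 847377/(2*(110087/2)) = (847377/2)*(2/110087) = 847377/110087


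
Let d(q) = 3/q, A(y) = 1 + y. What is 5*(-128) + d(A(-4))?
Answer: -641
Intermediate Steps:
5*(-128) + d(A(-4)) = 5*(-128) + 3/(1 - 4) = -640 + 3/(-3) = -640 + 3*(-⅓) = -640 - 1 = -641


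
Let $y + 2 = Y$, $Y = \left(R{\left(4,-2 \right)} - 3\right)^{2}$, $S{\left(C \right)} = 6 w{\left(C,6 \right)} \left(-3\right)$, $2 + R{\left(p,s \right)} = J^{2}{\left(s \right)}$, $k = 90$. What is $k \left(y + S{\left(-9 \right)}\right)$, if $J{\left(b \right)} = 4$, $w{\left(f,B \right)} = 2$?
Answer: $7470$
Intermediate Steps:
$R{\left(p,s \right)} = 14$ ($R{\left(p,s \right)} = -2 + 4^{2} = -2 + 16 = 14$)
$S{\left(C \right)} = -36$ ($S{\left(C \right)} = 6 \cdot 2 \left(-3\right) = 12 \left(-3\right) = -36$)
$Y = 121$ ($Y = \left(14 - 3\right)^{2} = 11^{2} = 121$)
$y = 119$ ($y = -2 + 121 = 119$)
$k \left(y + S{\left(-9 \right)}\right) = 90 \left(119 - 36\right) = 90 \cdot 83 = 7470$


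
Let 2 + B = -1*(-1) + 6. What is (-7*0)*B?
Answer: 0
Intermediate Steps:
B = 5 (B = -2 + (-1*(-1) + 6) = -2 + (1 + 6) = -2 + 7 = 5)
(-7*0)*B = -7*0*5 = 0*5 = 0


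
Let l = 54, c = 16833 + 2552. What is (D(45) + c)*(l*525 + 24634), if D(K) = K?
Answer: 1029479120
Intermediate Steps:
c = 19385
(D(45) + c)*(l*525 + 24634) = (45 + 19385)*(54*525 + 24634) = 19430*(28350 + 24634) = 19430*52984 = 1029479120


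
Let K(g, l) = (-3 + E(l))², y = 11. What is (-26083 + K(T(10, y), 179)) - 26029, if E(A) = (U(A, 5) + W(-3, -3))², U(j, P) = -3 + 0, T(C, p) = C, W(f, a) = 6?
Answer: -52076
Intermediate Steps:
U(j, P) = -3
E(A) = 9 (E(A) = (-3 + 6)² = 3² = 9)
K(g, l) = 36 (K(g, l) = (-3 + 9)² = 6² = 36)
(-26083 + K(T(10, y), 179)) - 26029 = (-26083 + 36) - 26029 = -26047 - 26029 = -52076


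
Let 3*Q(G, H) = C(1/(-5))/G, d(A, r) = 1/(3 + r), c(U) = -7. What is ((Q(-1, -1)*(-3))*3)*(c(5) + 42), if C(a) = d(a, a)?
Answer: 75/2 ≈ 37.500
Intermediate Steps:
C(a) = 1/(3 + a)
Q(G, H) = 5/(42*G) (Q(G, H) = (1/((3 + 1/(-5))*G))/3 = (1/((3 - ⅕)*G))/3 = (1/((14/5)*G))/3 = (5/(14*G))/3 = 5/(42*G))
((Q(-1, -1)*(-3))*3)*(c(5) + 42) = ((((5/42)/(-1))*(-3))*3)*(-7 + 42) = ((((5/42)*(-1))*(-3))*3)*35 = (-5/42*(-3)*3)*35 = ((5/14)*3)*35 = (15/14)*35 = 75/2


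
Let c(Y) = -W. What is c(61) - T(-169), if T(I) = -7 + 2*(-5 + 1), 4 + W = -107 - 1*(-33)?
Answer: 93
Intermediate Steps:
W = -78 (W = -4 + (-107 - 1*(-33)) = -4 + (-107 + 33) = -4 - 74 = -78)
T(I) = -15 (T(I) = -7 + 2*(-4) = -7 - 8 = -15)
c(Y) = 78 (c(Y) = -1*(-78) = 78)
c(61) - T(-169) = 78 - 1*(-15) = 78 + 15 = 93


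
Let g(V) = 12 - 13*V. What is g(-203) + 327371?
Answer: 330022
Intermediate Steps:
g(-203) + 327371 = (12 - 13*(-203)) + 327371 = (12 + 2639) + 327371 = 2651 + 327371 = 330022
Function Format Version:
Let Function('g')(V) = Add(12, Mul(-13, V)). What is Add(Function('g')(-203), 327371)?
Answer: 330022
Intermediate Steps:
Add(Function('g')(-203), 327371) = Add(Add(12, Mul(-13, -203)), 327371) = Add(Add(12, 2639), 327371) = Add(2651, 327371) = 330022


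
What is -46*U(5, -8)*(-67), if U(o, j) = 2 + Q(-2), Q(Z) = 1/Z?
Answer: 4623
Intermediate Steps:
Q(Z) = 1/Z
U(o, j) = 3/2 (U(o, j) = 2 + 1/(-2) = 2 - ½ = 3/2)
-46*U(5, -8)*(-67) = -46*3/2*(-67) = -69*(-67) = 4623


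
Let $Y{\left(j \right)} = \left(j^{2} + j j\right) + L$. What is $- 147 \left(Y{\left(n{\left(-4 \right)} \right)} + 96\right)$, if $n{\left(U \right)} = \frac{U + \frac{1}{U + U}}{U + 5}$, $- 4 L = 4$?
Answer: $- \frac{606963}{32} \approx -18968.0$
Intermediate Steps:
$L = -1$ ($L = \left(- \frac{1}{4}\right) 4 = -1$)
$n{\left(U \right)} = \frac{U + \frac{1}{2 U}}{5 + U}$
$Y{\left(j \right)} = -1 + 2 j^{2}$ ($Y{\left(j \right)} = \left(j^{2} + j j\right) - 1 = \left(j^{2} + j^{2}\right) - 1 = 2 j^{2} - 1 = -1 + 2 j^{2}$)
$- 147 \left(Y{\left(n{\left(-4 \right)} \right)} + 96\right) = - 147 \left(\left(-1 + 2 \left(\frac{\frac{1}{2} + \left(-4\right)^{2}}{\left(-4\right) \left(5 - 4\right)}\right)^{2}\right) + 96\right) = - 147 \left(\left(-1 + 2 \left(- \frac{\frac{1}{2} + 16}{4 \cdot 1}\right)^{2}\right) + 96\right) = - 147 \left(\left(-1 + 2 \left(\left(- \frac{1}{4}\right) 1 \cdot \frac{33}{2}\right)^{2}\right) + 96\right) = - 147 \left(\left(-1 + 2 \left(- \frac{33}{8}\right)^{2}\right) + 96\right) = - 147 \left(\left(-1 + 2 \cdot \frac{1089}{64}\right) + 96\right) = - 147 \left(\left(-1 + \frac{1089}{32}\right) + 96\right) = - 147 \left(\frac{1057}{32} + 96\right) = - \frac{147 \cdot 4129}{32} = \left(-1\right) \frac{606963}{32} = - \frac{606963}{32}$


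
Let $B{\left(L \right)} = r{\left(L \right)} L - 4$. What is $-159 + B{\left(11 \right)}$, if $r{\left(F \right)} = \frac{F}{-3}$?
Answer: $- \frac{610}{3} \approx -203.33$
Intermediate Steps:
$r{\left(F \right)} = - \frac{F}{3}$ ($r{\left(F \right)} = F \left(- \frac{1}{3}\right) = - \frac{F}{3}$)
$B{\left(L \right)} = -4 - \frac{L^{2}}{3}$ ($B{\left(L \right)} = - \frac{L}{3} L - 4 = - \frac{L^{2}}{3} - 4 = -4 - \frac{L^{2}}{3}$)
$-159 + B{\left(11 \right)} = -159 - \left(4 + \frac{11^{2}}{3}\right) = -159 - \frac{133}{3} = - \frac{610}{3}$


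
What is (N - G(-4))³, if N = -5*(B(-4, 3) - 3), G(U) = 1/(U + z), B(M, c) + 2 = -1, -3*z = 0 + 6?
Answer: 5929741/216 ≈ 27453.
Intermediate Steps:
z = -2 (z = -(0 + 6)/3 = -⅓*6 = -2)
B(M, c) = -3 (B(M, c) = -2 - 1 = -3)
G(U) = 1/(-2 + U) (G(U) = 1/(U - 2) = 1/(-2 + U))
N = 30 (N = -5*(-3 - 3) = -5*(-6) = 30)
(N - G(-4))³ = (30 - 1/(-2 - 4))³ = (30 - 1/(-6))³ = (30 - 1*(-⅙))³ = (30 + ⅙)³ = (181/6)³ = 5929741/216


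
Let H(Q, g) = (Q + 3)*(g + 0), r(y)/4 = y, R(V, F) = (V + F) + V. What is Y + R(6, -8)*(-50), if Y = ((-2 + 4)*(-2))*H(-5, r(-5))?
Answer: -360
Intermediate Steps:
R(V, F) = F + 2*V (R(V, F) = (F + V) + V = F + 2*V)
r(y) = 4*y
H(Q, g) = g*(3 + Q) (H(Q, g) = (3 + Q)*g = g*(3 + Q))
Y = -160 (Y = ((-2 + 4)*(-2))*((4*(-5))*(3 - 5)) = (2*(-2))*(-20*(-2)) = -4*40 = -160)
Y + R(6, -8)*(-50) = -160 + (-8 + 2*6)*(-50) = -160 + (-8 + 12)*(-50) = -160 + 4*(-50) = -160 - 200 = -360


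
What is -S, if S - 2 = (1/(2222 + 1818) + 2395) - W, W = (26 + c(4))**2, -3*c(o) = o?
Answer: -65031889/36360 ≈ -1788.6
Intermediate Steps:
c(o) = -o/3
W = 5476/9 (W = (26 - 1/3*4)**2 = (26 - 4/3)**2 = (74/3)**2 = 5476/9 ≈ 608.44)
S = 65031889/36360 (S = 2 + ((1/(2222 + 1818) + 2395) - 1*5476/9) = 2 + ((1/4040 + 2395) - 5476/9) = 2 + (9675801/4040 - 5476/9) = 2 + 64959169/36360 = 65031889/36360 ≈ 1788.6)
-S = -1*65031889/36360 = -65031889/36360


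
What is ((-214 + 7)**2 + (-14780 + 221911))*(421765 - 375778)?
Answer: 11495830260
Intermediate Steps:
((-214 + 7)**2 + (-14780 + 221911))*(421765 - 375778) = ((-207)**2 + 207131)*45987 = (42849 + 207131)*45987 = 249980*45987 = 11495830260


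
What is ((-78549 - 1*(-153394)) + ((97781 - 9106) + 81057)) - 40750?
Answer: 203827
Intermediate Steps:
((-78549 - 1*(-153394)) + ((97781 - 9106) + 81057)) - 40750 = ((-78549 + 153394) + (88675 + 81057)) - 40750 = (74845 + 169732) - 40750 = 244577 - 40750 = 203827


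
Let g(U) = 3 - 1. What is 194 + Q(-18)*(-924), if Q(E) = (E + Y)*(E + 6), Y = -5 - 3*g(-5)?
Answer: -321358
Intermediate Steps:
g(U) = 2
Y = -11 (Y = -5 - 3*2 = -5 - 6 = -11)
Q(E) = (-11 + E)*(6 + E) (Q(E) = (E - 11)*(E + 6) = (-11 + E)*(6 + E))
194 + Q(-18)*(-924) = 194 + (-66 + (-18)² - 5*(-18))*(-924) = 194 + (-66 + 324 + 90)*(-924) = 194 + 348*(-924) = 194 - 321552 = -321358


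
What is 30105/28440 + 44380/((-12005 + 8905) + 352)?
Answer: -6552437/434184 ≈ -15.091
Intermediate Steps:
30105/28440 + 44380/((-12005 + 8905) + 352) = 30105*(1/28440) + 44380/(-3100 + 352) = 669/632 + 44380/(-2748) = 669/632 + 44380*(-1/2748) = 669/632 - 11095/687 = -6552437/434184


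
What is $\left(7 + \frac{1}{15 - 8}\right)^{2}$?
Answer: $\frac{2500}{49} \approx 51.02$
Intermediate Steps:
$\left(7 + \frac{1}{15 - 8}\right)^{2} = \left(7 + \frac{1}{7}\right)^{2} = \left(\frac{50}{7}\right)^{2} = \frac{2500}{49}$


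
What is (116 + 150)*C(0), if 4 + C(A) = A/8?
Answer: -1064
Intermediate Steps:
C(A) = -4 + A/8
(116 + 150)*C(0) = (116 + 150)*(-4 + (1/8)*0) = 266*(-4 + 0) = 266*(-4) = -1064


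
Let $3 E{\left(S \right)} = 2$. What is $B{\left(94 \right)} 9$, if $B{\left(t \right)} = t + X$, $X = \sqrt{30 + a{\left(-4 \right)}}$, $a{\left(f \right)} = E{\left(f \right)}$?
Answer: $846 + 6 \sqrt{69} \approx 895.84$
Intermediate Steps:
$E{\left(S \right)} = \frac{2}{3}$ ($E{\left(S \right)} = \frac{1}{3} \cdot 2 = \frac{2}{3}$)
$a{\left(f \right)} = \frac{2}{3}$
$X = \frac{2 \sqrt{69}}{3}$ ($X = \sqrt{30 + \frac{2}{3}} = \sqrt{\frac{92}{3}} = \frac{2 \sqrt{69}}{3} \approx 5.5378$)
$B{\left(t \right)} = t + \frac{2 \sqrt{69}}{3}$
$B{\left(94 \right)} 9 = \left(94 + \frac{2 \sqrt{69}}{3}\right) 9 = 846 + 6 \sqrt{69}$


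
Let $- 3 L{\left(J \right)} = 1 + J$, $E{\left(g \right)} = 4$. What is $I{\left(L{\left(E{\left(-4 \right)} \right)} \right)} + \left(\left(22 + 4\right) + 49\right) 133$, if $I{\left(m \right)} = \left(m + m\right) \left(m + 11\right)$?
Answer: $\frac{89495}{9} \approx 9943.9$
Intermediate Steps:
$L{\left(J \right)} = - \frac{1}{3} - \frac{J}{3}$ ($L{\left(J \right)} = - \frac{1 + J}{3} = - \frac{1}{3} - \frac{J}{3}$)
$I{\left(m \right)} = 2 m \left(11 + m\right)$
$I{\left(L{\left(E{\left(-4 \right)} \right)} \right)} + \left(\left(22 + 4\right) + 49\right) 133 = 2 \left(- \frac{1}{3} - \frac{4}{3}\right) \left(11 - \frac{5}{3}\right) + \left(\left(22 + 4\right) + 49\right) 133 = 2 \left(- \frac{1}{3} - \frac{4}{3}\right) \left(11 - \frac{5}{3}\right) + \left(26 + 49\right) 133 = 2 \left(- \frac{5}{3}\right) \left(11 - \frac{5}{3}\right) + 75 \cdot 133 = 2 \left(- \frac{5}{3}\right) \frac{28}{3} + 9975 = - \frac{280}{9} + 9975 = \frac{89495}{9}$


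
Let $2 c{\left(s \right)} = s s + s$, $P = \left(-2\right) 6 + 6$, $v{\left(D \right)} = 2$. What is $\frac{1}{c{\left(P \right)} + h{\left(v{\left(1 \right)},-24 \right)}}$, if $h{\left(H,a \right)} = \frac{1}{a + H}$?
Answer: $\frac{22}{329} \approx 0.066869$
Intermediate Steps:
$h{\left(H,a \right)} = \frac{1}{H + a}$
$P = -6$ ($P = -12 + 6 = -6$)
$c{\left(s \right)} = \frac{s}{2} + \frac{s^{2}}{2}$ ($c{\left(s \right)} = \frac{s s + s}{2} = \frac{s^{2} + s}{2} = \frac{s + s^{2}}{2} = \frac{s}{2} + \frac{s^{2}}{2}$)
$\frac{1}{c{\left(P \right)} + h{\left(v{\left(1 \right)},-24 \right)}} = \frac{1}{\frac{1}{2} \left(-6\right) \left(1 - 6\right) + \frac{1}{2 - 24}} = \frac{1}{\frac{1}{2} \left(-6\right) \left(-5\right) + \frac{1}{-22}} = \frac{1}{15 - \frac{1}{22}} = \frac{1}{\frac{329}{22}} = \frac{22}{329}$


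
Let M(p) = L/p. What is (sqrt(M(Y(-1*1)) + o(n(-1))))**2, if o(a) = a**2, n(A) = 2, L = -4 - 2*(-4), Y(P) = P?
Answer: 0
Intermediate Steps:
L = 4 (L = -4 + 8 = 4)
M(p) = 4/p
(sqrt(M(Y(-1*1)) + o(n(-1))))**2 = (sqrt(4/((-1*1)) + 2**2))**2 = (sqrt(4/(-1) + 4))**2 = (sqrt(4*(-1) + 4))**2 = (sqrt(-4 + 4))**2 = (sqrt(0))**2 = 0**2 = 0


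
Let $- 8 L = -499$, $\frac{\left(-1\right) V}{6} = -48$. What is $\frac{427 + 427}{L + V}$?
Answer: $\frac{6832}{2803} \approx 2.4374$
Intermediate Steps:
$V = 288$ ($V = \left(-6\right) \left(-48\right) = 288$)
$L = \frac{499}{8}$ ($L = \left(- \frac{1}{8}\right) \left(-499\right) = \frac{499}{8} \approx 62.375$)
$\frac{427 + 427}{L + V} = \frac{427 + 427}{\frac{499}{8} + 288} = \frac{854}{\frac{2803}{8}} = 854 \cdot \frac{8}{2803} = \frac{6832}{2803}$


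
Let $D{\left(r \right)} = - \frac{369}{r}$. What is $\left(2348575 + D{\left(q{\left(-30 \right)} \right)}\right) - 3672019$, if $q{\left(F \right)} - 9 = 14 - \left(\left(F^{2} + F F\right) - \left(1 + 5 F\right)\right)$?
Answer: $- \frac{283216975}{214} \approx -1.3234 \cdot 10^{6}$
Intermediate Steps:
$q{\left(F \right)} = 24 - 2 F^{2} + 5 F$ ($q{\left(F \right)} = 9 - \left(-15 + F^{2} - 5 F + F F\right) = 9 - \left(-15 - 5 F + 2 F^{2}\right) = 9 + \left(14 + \left(1 - 2 F^{2} + 5 F\right)\right) = 9 + \left(15 - 2 F^{2} + 5 F\right) = 24 - 2 F^{2} + 5 F$)
$\left(2348575 + D{\left(q{\left(-30 \right)} \right)}\right) - 3672019 = \left(2348575 - \frac{369}{24 - 2 \left(-30\right)^{2} + 5 \left(-30\right)}\right) - 3672019 = \left(2348575 - \frac{369}{24 - 1800 - 150}\right) - 3672019 = \left(2348575 - \frac{369}{-1926}\right) - 3672019 = \left(2348575 - - \frac{41}{214}\right) - 3672019 = \left(2348575 + \frac{41}{214}\right) - 3672019 = \frac{502595091}{214} - 3672019 = - \frac{283216975}{214}$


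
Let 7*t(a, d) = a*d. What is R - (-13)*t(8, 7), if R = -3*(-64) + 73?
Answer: 369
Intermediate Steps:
t(a, d) = a*d/7 (t(a, d) = (a*d)/7 = a*d/7)
R = 265 (R = 192 + 73 = 265)
R - (-13)*t(8, 7) = 265 - (-13)*(⅐)*8*7 = 265 - (-13)*8 = 265 - 1*(-104) = 265 + 104 = 369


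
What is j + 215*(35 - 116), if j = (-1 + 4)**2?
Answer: -17406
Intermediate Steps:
j = 9 (j = 3**2 = 9)
j + 215*(35 - 116) = 9 + 215*(35 - 116) = 9 + 215*(-81) = 9 - 17415 = -17406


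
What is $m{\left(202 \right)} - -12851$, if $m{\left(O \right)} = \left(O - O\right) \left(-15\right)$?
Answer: $12851$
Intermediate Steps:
$m{\left(O \right)} = 0$ ($m{\left(O \right)} = 0 \left(-15\right) = 0$)
$m{\left(202 \right)} - -12851 = 0 - -12851 = 0 + 12851 = 12851$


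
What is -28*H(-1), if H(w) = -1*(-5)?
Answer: -140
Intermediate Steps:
H(w) = 5
-28*H(-1) = -28*5 = -140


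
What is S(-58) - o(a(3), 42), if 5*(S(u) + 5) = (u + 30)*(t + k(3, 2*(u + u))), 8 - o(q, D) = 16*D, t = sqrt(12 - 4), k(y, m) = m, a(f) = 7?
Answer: 9791/5 - 56*sqrt(2)/5 ≈ 1942.4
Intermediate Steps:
t = 2*sqrt(2) (t = sqrt(8) = 2*sqrt(2) ≈ 2.8284)
o(q, D) = 8 - 16*D
S(u) = -5 + (30 + u)*(2*sqrt(2) + 4*u)/5 (S(u) = -5 + ((u + 30)*(2*sqrt(2) + 2*(u + u)))/5 = -5 + ((30 + u)*(2*sqrt(2) + 2*(2*u)))/5 = -5 + ((30 + u)*(2*sqrt(2) + 4*u))/5 = -5 + (30 + u)*(2*sqrt(2) + 4*u)/5)
S(-58) - o(a(3), 42) = (-5 + 12*sqrt(2) + 24*(-58) + (4/5)*(-58)**2 + (2/5)*(-58)*sqrt(2)) - (8 - 16*42) = (-5 + 12*sqrt(2) - 1392 + (4/5)*3364 - 116*sqrt(2)/5) - (8 - 672) = (-5 + 12*sqrt(2) - 1392 + 13456/5 - 116*sqrt(2)/5) - 1*(-664) = (6471/5 - 56*sqrt(2)/5) + 664 = 9791/5 - 56*sqrt(2)/5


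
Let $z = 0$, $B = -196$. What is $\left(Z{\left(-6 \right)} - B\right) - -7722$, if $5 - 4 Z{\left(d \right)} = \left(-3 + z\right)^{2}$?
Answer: $7917$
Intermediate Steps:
$Z{\left(d \right)} = -1$ ($Z{\left(d \right)} = \frac{5}{4} - \frac{\left(-3 + 0\right)^{2}}{4} = \frac{5}{4} - \frac{\left(-3\right)^{2}}{4} = \frac{5}{4} - \frac{9}{4} = -1$)
$\left(Z{\left(-6 \right)} - B\right) - -7722 = \left(-1 - -196\right) - -7722 = \left(-1 + 196\right) + 7722 = 195 + 7722 = 7917$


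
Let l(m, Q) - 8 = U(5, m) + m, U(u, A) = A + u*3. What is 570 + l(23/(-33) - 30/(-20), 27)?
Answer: 19622/33 ≈ 594.61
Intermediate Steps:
U(u, A) = A + 3*u
l(m, Q) = 23 + 2*m (l(m, Q) = 8 + ((m + 3*5) + m) = 8 + ((m + 15) + m) = 8 + ((15 + m) + m) = 8 + (15 + 2*m) = 23 + 2*m)
570 + l(23/(-33) - 30/(-20), 27) = 570 + (23 + 2*(23/(-33) - 30/(-20))) = 570 + (23 + 2*(23*(-1/33) - 30*(-1/20))) = 570 + (23 + 2*(-23/33 + 3/2)) = 570 + (23 + 2*(53/66)) = 570 + (23 + 53/33) = 570 + 812/33 = 19622/33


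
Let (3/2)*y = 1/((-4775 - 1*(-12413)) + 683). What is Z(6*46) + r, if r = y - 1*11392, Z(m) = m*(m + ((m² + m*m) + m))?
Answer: 1053191765858/24963 ≈ 4.2190e+7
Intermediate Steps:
y = 2/24963 (y = 2/(3*((-4775 - 1*(-12413)) + 683)) = 2/(3*((-4775 + 12413) + 683)) = 2/(3*(7638 + 683)) = (⅔)/8321 = (⅔)*(1/8321) = 2/24963 ≈ 8.0119e-5)
Z(m) = m*(2*m + 2*m²) (Z(m) = m*(m + ((m² + m²) + m)) = m*(m + (2*m² + m)) = m*(m + (m + 2*m²)) = m*(2*m + 2*m²))
r = -284378494/24963 (r = 2/24963 - 1*11392 = 2/24963 - 11392 = -284378494/24963 ≈ -11392.)
Z(6*46) + r = 2*(6*46)²*(1 + 6*46) - 284378494/24963 = 2*276²*(1 + 276) - 284378494/24963 = 2*76176*277 - 284378494/24963 = 42201504 - 284378494/24963 = 1053191765858/24963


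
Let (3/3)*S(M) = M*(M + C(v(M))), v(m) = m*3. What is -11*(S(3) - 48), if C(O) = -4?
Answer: 561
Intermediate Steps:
v(m) = 3*m
S(M) = M*(-4 + M) (S(M) = M*(M - 4) = M*(-4 + M))
-11*(S(3) - 48) = -11*(3*(-4 + 3) - 48) = -11*(3*(-1) - 48) = -11*(-3 - 48) = -11*(-51) = 561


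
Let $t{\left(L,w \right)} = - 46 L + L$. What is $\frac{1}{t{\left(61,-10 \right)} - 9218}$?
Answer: $- \frac{1}{11963} \approx -8.3591 \cdot 10^{-5}$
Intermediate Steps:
$t{\left(L,w \right)} = - 45 L$
$\frac{1}{t{\left(61,-10 \right)} - 9218} = \frac{1}{\left(-45\right) 61 - 9218} = \frac{1}{-2745 - 9218} = \frac{1}{-11963} = - \frac{1}{11963}$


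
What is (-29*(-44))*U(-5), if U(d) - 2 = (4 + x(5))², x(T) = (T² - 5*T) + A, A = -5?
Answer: 3828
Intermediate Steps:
x(T) = -5 + T² - 5*T (x(T) = (T² - 5*T) - 5 = -5 + T² - 5*T)
U(d) = 3 (U(d) = 2 + (4 + (-5 + 5² - 5*5))² = 2 + (4 + (-5 + 25 - 25))² = 2 + (4 - 5)² = 2 + (-1)² = 2 + 1 = 3)
(-29*(-44))*U(-5) = -29*(-44)*3 = 1276*3 = 3828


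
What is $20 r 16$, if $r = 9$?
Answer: $2880$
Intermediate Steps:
$20 r 16 = 20 \cdot 9 \cdot 16 = 180 \cdot 16 = 2880$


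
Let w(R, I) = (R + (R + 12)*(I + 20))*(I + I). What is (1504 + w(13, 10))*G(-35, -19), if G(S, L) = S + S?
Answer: -1173480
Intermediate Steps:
G(S, L) = 2*S
w(R, I) = 2*I*(R + (12 + R)*(20 + I)) (w(R, I) = (R + (12 + R)*(20 + I))*(2*I) = 2*I*(R + (12 + R)*(20 + I)))
(1504 + w(13, 10))*G(-35, -19) = (1504 + 2*10*(240 + 12*10 + 21*13 + 10*13))*(2*(-35)) = (1504 + 2*10*(240 + 120 + 273 + 130))*(-70) = (1504 + 2*10*763)*(-70) = (1504 + 15260)*(-70) = 16764*(-70) = -1173480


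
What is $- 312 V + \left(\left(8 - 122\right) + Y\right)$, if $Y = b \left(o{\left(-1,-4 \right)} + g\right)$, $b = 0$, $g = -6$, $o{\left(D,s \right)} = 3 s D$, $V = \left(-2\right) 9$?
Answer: $5502$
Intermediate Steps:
$V = -18$
$o{\left(D,s \right)} = 3 D s$
$Y = 0$ ($Y = 0 \left(3 \left(-1\right) \left(-4\right) - 6\right) = 0 \left(12 - 6\right) = 0 \cdot 6 = 0$)
$- 312 V + \left(\left(8 - 122\right) + Y\right) = \left(-312\right) \left(-18\right) + \left(\left(8 - 122\right) + 0\right) = 5616 + \left(\left(8 - 122\right) + 0\right) = 5616 + \left(-114 + 0\right) = 5616 - 114 = 5502$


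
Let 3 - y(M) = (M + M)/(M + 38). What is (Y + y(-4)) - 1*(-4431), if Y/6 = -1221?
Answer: -49160/17 ≈ -2891.8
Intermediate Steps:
y(M) = 3 - 2*M/(38 + M) (y(M) = 3 - (M + M)/(M + 38) = 3 - 2*M/(38 + M))
Y = -7326 (Y = 6*(-1221) = -7326)
(Y + y(-4)) - 1*(-4431) = (-7326 + (114 - 4)/(38 - 4)) - 1*(-4431) = (-7326 + 110/34) + 4431 = (-7326 + (1/34)*110) + 4431 = (-7326 + 55/17) + 4431 = -124487/17 + 4431 = -49160/17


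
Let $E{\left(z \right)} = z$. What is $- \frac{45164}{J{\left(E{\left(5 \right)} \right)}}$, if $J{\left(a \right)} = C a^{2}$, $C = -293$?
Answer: $\frac{45164}{7325} \approx 6.1657$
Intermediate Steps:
$J{\left(a \right)} = - 293 a^{2}$
$- \frac{45164}{J{\left(E{\left(5 \right)} \right)}} = - \frac{45164}{\left(-293\right) 5^{2}} = - \frac{45164}{\left(-293\right) 25} = - \frac{45164}{-7325} = \left(-45164\right) \left(- \frac{1}{7325}\right) = \frac{45164}{7325}$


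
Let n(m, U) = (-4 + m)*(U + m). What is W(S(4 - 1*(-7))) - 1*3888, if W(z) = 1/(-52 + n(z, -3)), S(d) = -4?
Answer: -15551/4 ≈ -3887.8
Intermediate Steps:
W(z) = 1/(-40 + z² - 7*z) (W(z) = 1/(-52 + (z² - 4*(-3) - 4*z - 3*z)) = 1/(-52 + (z² + 12 - 4*z - 3*z)) = 1/(-52 + (12 + z² - 7*z)) = 1/(-40 + z² - 7*z))
W(S(4 - 1*(-7))) - 1*3888 = 1/(-40 + (-4)² - 7*(-4)) - 1*3888 = 1/(-40 + 16 + 28) - 3888 = 1/4 - 3888 = ¼ - 3888 = -15551/4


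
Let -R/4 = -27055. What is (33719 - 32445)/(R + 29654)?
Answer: 637/68937 ≈ 0.0092403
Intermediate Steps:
R = 108220 (R = -4*(-27055) = 108220)
(33719 - 32445)/(R + 29654) = (33719 - 32445)/(108220 + 29654) = 1274/137874 = 1274*(1/137874) = 637/68937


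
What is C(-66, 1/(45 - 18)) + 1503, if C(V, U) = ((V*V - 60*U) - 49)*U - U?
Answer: 403963/243 ≈ 1662.4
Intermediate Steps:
C(V, U) = -U + U*(-49 + V² - 60*U) (C(V, U) = ((V² - 60*U) - 49)*U - U = (-49 + V² - 60*U)*U - U = U*(-49 + V² - 60*U) - U = -U + U*(-49 + V² - 60*U))
C(-66, 1/(45 - 18)) + 1503 = (-50 + (-66)² - 60/(45 - 18))/(45 - 18) + 1503 = (-50 + 4356 - 60/27)/27 + 1503 = (-50 + 4356 - 60*1/27)/27 + 1503 = (-50 + 4356 - 20/9)/27 + 1503 = (1/27)*(38734/9) + 1503 = 38734/243 + 1503 = 403963/243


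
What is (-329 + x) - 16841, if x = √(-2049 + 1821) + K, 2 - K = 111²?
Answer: -29489 + 2*I*√57 ≈ -29489.0 + 15.1*I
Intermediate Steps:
K = -12319 (K = 2 - 1*111² = 2 - 1*12321 = 2 - 12321 = -12319)
x = -12319 + 2*I*√57 (x = √(-2049 + 1821) - 12319 = √(-228) - 12319 = 2*I*√57 - 12319 = -12319 + 2*I*√57 ≈ -12319.0 + 15.1*I)
(-329 + x) - 16841 = (-329 + (-12319 + 2*I*√57)) - 16841 = (-12648 + 2*I*√57) - 16841 = -29489 + 2*I*√57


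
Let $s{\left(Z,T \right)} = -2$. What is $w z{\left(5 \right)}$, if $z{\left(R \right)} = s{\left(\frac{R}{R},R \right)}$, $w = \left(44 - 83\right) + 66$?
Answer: $-54$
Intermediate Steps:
$w = 27$ ($w = -39 + 66 = 27$)
$z{\left(R \right)} = -2$
$w z{\left(5 \right)} = 27 \left(-2\right) = -54$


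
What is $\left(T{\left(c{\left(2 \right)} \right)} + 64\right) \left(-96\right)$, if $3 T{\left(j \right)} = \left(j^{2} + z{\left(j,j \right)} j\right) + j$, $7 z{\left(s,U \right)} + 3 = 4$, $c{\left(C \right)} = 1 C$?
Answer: $- \frac{44416}{7} \approx -6345.1$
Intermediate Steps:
$c{\left(C \right)} = C$
$z{\left(s,U \right)} = \frac{1}{7}$ ($z{\left(s,U \right)} = - \frac{3}{7} + \frac{1}{7} \cdot 4 = - \frac{3}{7} + \frac{4}{7} = \frac{1}{7}$)
$T{\left(j \right)} = \frac{j^{2}}{3} + \frac{8 j}{21}$ ($T{\left(j \right)} = \frac{\left(j^{2} + \frac{j}{7}\right) + j}{3} = \frac{j^{2} + \frac{8 j}{7}}{3} = \frac{j^{2}}{3} + \frac{8 j}{21}$)
$\left(T{\left(c{\left(2 \right)} \right)} + 64\right) \left(-96\right) = \left(\frac{1}{21} \cdot 2 \left(8 + 7 \cdot 2\right) + 64\right) \left(-96\right) = \left(\frac{1}{21} \cdot 2 \left(8 + 14\right) + 64\right) \left(-96\right) = \left(\frac{1}{21} \cdot 2 \cdot 22 + 64\right) \left(-96\right) = \left(\frac{44}{21} + 64\right) \left(-96\right) = \frac{1388}{21} \left(-96\right) = - \frac{44416}{7}$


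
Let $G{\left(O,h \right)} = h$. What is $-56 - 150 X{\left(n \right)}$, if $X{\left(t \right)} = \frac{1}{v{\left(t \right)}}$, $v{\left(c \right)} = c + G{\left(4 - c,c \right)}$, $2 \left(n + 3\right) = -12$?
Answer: $- \frac{143}{3} \approx -47.667$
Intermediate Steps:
$n = -9$ ($n = -3 + \frac{1}{2} \left(-12\right) = -3 - 6 = -9$)
$v{\left(c \right)} = 2 c$ ($v{\left(c \right)} = c + c = 2 c$)
$X{\left(t \right)} = \frac{1}{2 t}$
$-56 - 150 X{\left(n \right)} = -56 - 150 \frac{1}{2 \left(-9\right)} = -56 - 150 \cdot \frac{1}{2} \left(- \frac{1}{9}\right) = -56 - - \frac{25}{3} = -56 + \frac{25}{3} = - \frac{143}{3}$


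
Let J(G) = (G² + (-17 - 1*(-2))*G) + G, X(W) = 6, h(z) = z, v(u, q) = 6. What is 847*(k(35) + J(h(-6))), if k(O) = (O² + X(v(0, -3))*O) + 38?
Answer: 1349271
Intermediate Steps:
J(G) = G² - 14*G (J(G) = (G² + (-17 + 2)*G) + G = (G² - 15*G) + G = G² - 14*G)
k(O) = 38 + O² + 6*O (k(O) = (O² + 6*O) + 38 = 38 + O² + 6*O)
847*(k(35) + J(h(-6))) = 847*((38 + 35² + 6*35) - 6*(-14 - 6)) = 847*((38 + 1225 + 210) - 6*(-20)) = 847*(1473 + 120) = 847*1593 = 1349271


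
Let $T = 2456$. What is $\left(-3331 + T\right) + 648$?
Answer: $-227$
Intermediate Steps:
$\left(-3331 + T\right) + 648 = \left(-3331 + 2456\right) + 648 = -875 + 648 = -227$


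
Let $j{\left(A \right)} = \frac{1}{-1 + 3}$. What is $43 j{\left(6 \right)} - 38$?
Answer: $- \frac{33}{2} \approx -16.5$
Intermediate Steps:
$j{\left(A \right)} = \frac{1}{2}$
$43 j{\left(6 \right)} - 38 = 43 \cdot \frac{1}{2} - 38 = \frac{43}{2} - 38 = - \frac{33}{2}$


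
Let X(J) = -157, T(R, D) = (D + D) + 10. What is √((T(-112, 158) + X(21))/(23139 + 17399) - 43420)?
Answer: I*√71353357607558/40538 ≈ 208.37*I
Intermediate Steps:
T(R, D) = 10 + 2*D (T(R, D) = 2*D + 10 = 10 + 2*D)
√((T(-112, 158) + X(21))/(23139 + 17399) - 43420) = √(((10 + 2*158) - 157)/(23139 + 17399) - 43420) = √(((10 + 316) - 157)/40538 - 43420) = √((326 - 157)*(1/40538) - 43420) = √(169*(1/40538) - 43420) = √(169/40538 - 43420) = √(-1760159791/40538) = I*√71353357607558/40538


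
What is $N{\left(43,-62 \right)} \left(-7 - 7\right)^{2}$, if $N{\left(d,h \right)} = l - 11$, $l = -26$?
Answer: $-7252$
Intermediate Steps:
$N{\left(d,h \right)} = -37$ ($N{\left(d,h \right)} = -26 - 11 = -37$)
$N{\left(43,-62 \right)} \left(-7 - 7\right)^{2} = - 37 \left(-7 - 7\right)^{2} = - 37 \left(-14\right)^{2} = \left(-37\right) 196 = -7252$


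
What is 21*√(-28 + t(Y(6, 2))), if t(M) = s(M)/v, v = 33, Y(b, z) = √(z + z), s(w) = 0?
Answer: 42*I*√7 ≈ 111.12*I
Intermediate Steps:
Y(b, z) = √2*√z (Y(b, z) = √(2*z) = √2*√z)
t(M) = 0 (t(M) = 0/33 = 0*(1/33) = 0)
21*√(-28 + t(Y(6, 2))) = 21*√(-28 + 0) = 21*√(-28) = 21*(2*I*√7) = 42*I*√7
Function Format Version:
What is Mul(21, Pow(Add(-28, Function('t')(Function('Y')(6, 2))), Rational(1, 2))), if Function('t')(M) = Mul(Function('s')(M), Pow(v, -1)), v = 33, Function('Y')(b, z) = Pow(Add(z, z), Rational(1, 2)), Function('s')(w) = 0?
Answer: Mul(42, I, Pow(7, Rational(1, 2))) ≈ Mul(111.12, I)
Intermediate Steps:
Function('Y')(b, z) = Mul(Pow(2, Rational(1, 2)), Pow(z, Rational(1, 2))) (Function('Y')(b, z) = Pow(Mul(2, z), Rational(1, 2)) = Mul(Pow(2, Rational(1, 2)), Pow(z, Rational(1, 2))))
Function('t')(M) = 0 (Function('t')(M) = Mul(0, Pow(33, -1)) = Mul(0, Rational(1, 33)) = 0)
Mul(21, Pow(Add(-28, Function('t')(Function('Y')(6, 2))), Rational(1, 2))) = Mul(21, Pow(Add(-28, 0), Rational(1, 2))) = Mul(21, Pow(-28, Rational(1, 2))) = Mul(21, Mul(2, I, Pow(7, Rational(1, 2)))) = Mul(42, I, Pow(7, Rational(1, 2)))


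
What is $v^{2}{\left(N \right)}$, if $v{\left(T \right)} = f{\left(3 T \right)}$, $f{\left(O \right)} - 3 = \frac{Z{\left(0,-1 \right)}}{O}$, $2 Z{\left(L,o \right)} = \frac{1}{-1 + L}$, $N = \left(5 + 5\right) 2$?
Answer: $\frac{128881}{14400} \approx 8.9501$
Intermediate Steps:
$N = 20$ ($N = 10 \cdot 2 = 20$)
$Z{\left(L,o \right)} = \frac{1}{2 \left(-1 + L\right)}$
$f{\left(O \right)} = 3 - \frac{1}{2 O}$ ($f{\left(O \right)} = 3 + \frac{\frac{1}{2} \frac{1}{-1 + 0}}{O} = 3 + \frac{\frac{1}{2} \frac{1}{-1}}{O} = 3 + \frac{\frac{1}{2} \left(-1\right)}{O} = 3 - \frac{1}{2 O}$)
$v{\left(T \right)} = 3 - \frac{1}{6 T}$ ($v{\left(T \right)} = 3 - \frac{1}{2 \cdot 3 T} = 3 - \frac{\frac{1}{3} \frac{1}{T}}{2} = 3 - \frac{1}{6 T}$)
$v^{2}{\left(N \right)} = \left(3 - \frac{1}{6 \cdot 20}\right)^{2} = \left(3 - \frac{1}{120}\right)^{2} = \left(\frac{359}{120}\right)^{2} = \frac{128881}{14400}$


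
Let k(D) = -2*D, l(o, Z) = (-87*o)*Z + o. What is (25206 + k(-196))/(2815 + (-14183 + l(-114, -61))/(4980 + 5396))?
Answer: 265604848/28589145 ≈ 9.2904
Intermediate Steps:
l(o, Z) = o - 87*Z*o (l(o, Z) = -87*Z*o + o = o - 87*Z*o)
(25206 + k(-196))/(2815 + (-14183 + l(-114, -61))/(4980 + 5396)) = (25206 - 2*(-196))/(2815 + (-14183 - 114*(1 - 87*(-61)))/(4980 + 5396)) = (25206 + 392)/(2815 + (-14183 - 114*(1 + 5307))/10376) = 25598/(2815 + (-14183 - 114*5308)*(1/10376)) = 25598/(2815 + (-14183 - 605112)*(1/10376)) = 25598/(2815 - 619295*1/10376) = 25598/(2815 - 619295/10376) = 25598/(28589145/10376) = 25598*(10376/28589145) = 265604848/28589145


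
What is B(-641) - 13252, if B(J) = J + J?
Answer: -14534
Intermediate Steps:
B(J) = 2*J
B(-641) - 13252 = 2*(-641) - 13252 = -1282 - 13252 = -14534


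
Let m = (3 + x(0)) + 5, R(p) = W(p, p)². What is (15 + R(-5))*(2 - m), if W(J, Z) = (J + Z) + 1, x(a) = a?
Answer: -576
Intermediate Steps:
W(J, Z) = 1 + J + Z
R(p) = (1 + 2*p)² (R(p) = (1 + p + p)² = (1 + 2*p)²)
m = 8 (m = (3 + 0) + 5 = 3 + 5 = 8)
(15 + R(-5))*(2 - m) = (15 + (1 + 2*(-5))²)*(2 - 1*8) = (15 + (1 - 10)²)*(2 - 8) = (15 + (-9)²)*(-6) = (15 + 81)*(-6) = 96*(-6) = -576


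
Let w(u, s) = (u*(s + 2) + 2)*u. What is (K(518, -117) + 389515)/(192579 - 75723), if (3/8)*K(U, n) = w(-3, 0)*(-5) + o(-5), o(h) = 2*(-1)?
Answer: 1168049/350568 ≈ 3.3319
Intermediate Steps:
w(u, s) = u*(2 + u*(2 + s)) (w(u, s) = (u*(2 + s) + 2)*u = (2 + u*(2 + s))*u = u*(2 + u*(2 + s)))
o(h) = -2
K(U, n) = -496/3 (K(U, n) = 8*(-3*(2 + 2*(-3) + 0*(-3))*(-5) - 2)/3 = 8*(-3*(2 - 6 + 0)*(-5) - 2)/3 = 8*(-3*(-4)*(-5) - 2)/3 = 8*(12*(-5) - 2)/3 = 8*(-60 - 2)/3 = (8/3)*(-62) = -496/3)
(K(518, -117) + 389515)/(192579 - 75723) = (-496/3 + 389515)/(192579 - 75723) = (1168049/3)/116856 = (1168049/3)*(1/116856) = 1168049/350568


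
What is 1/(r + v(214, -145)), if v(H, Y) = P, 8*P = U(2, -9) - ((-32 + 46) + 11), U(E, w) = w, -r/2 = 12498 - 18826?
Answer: 4/50607 ≈ 7.9040e-5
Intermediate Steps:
r = 12656 (r = -2*(12498 - 18826) = -2*(-6328) = 12656)
P = -17/4 (P = (-9 - ((-32 + 46) + 11))/8 = (-9 - (14 + 11))/8 = (-9 - 1*25)/8 = (-9 - 25)/8 = (⅛)*(-34) = -17/4 ≈ -4.2500)
v(H, Y) = -17/4
1/(r + v(214, -145)) = 1/(12656 - 17/4) = 1/(50607/4) = 4/50607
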